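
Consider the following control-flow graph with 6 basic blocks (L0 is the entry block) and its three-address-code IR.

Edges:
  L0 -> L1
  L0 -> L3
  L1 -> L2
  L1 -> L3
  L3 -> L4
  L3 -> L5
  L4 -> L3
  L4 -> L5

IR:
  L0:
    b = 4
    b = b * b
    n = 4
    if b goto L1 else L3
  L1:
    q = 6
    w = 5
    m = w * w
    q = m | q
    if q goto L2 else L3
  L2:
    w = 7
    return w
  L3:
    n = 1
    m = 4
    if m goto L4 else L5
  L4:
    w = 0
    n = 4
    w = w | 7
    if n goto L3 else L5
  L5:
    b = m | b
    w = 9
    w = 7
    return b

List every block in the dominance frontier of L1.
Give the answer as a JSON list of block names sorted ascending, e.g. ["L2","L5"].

idom tree: L1←L0 L2←L1 L3←L0 L4←L3 L5←L3
Join-block Dom:
  L3: preds {L0,L1,L4}: {L0} ∩ {L0,L1} ∩ {L0,L3,L4} = {L0}; idom=L0
  L5: preds {L3,L4}: {L0,L3} ∩ {L0,L3,L4} = {L0,L3}; idom=L3

Frontier:
  join L3 pred L0: · stop@L0
  join L3 pred L1: L1 stop@L0
  join L3 pred L4: L4→L3 stop@L0
  join L5 pred L3: · stop@L3
  join L5 pred L4: L4 stop@L3
  L0 → ∅
  L1 → {L3}
  L2 → ∅
  L3 → {L3}
  L4 → {L3,L5}
  L5 → ∅

DF(L1) = ["L3"]

Answer: ["L3"]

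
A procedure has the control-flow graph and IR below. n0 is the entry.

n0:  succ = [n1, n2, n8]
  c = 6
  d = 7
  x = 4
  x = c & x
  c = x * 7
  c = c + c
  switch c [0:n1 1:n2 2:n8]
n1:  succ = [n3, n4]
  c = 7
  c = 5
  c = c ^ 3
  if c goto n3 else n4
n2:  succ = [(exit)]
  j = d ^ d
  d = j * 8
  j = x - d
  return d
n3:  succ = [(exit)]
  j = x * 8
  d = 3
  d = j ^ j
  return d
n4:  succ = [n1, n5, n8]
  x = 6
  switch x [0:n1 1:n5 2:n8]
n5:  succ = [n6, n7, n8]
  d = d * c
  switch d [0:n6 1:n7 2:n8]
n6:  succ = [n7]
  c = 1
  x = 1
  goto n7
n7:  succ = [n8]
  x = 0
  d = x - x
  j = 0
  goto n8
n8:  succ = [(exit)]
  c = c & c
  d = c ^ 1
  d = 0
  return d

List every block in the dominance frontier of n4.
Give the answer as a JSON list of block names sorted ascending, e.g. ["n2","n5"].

Answer: ["n1", "n8"]

Analysis:
idom tree: n1←n0 n2←n0 n3←n1 n4←n1 n5←n4 n6←n5 n7←n5 n8←n0
Dom at joins:
  n1: preds {n0,n4}: {n0} ∩ {n0,n1,n4} = {n0}; idom=n0
  n7: preds {n5,n6}: {n0,n1,n4,n5} ∩ {n0,n1,n4,n5,n6} = {n0,n1,n4,n5}; idom=n5
  n8: preds {n0,n4,n5,n7}: {n0} ∩ {n0,n1,n4} ∩ {n0,n1,n4,n5} ∩ {n0,n1,n4,n5,n7} = {n0}; idom=n0

Frontier:
  n1←n0: walk · to n0
  n1←n4: walk n4→n1 to n0
  n7←n5: walk · to n5
  n7←n6: walk n6 to n5
  n8←n0: walk · to n0
  n8←n4: walk n4→n1 to n0
  n8←n5: walk n5→n4→n1 to n0
  n8←n7: walk n7→n5→n4→n1 to n0
  DF(n0)=∅
  DF(n1)={n1,n8}
  DF(n2)=∅
  DF(n3)=∅
  DF(n4)={n1,n8}
  DF(n5)={n8}
  DF(n6)={n7}
  DF(n7)={n8}
  DF(n8)=∅

DF(n4) = ["n1", "n8"]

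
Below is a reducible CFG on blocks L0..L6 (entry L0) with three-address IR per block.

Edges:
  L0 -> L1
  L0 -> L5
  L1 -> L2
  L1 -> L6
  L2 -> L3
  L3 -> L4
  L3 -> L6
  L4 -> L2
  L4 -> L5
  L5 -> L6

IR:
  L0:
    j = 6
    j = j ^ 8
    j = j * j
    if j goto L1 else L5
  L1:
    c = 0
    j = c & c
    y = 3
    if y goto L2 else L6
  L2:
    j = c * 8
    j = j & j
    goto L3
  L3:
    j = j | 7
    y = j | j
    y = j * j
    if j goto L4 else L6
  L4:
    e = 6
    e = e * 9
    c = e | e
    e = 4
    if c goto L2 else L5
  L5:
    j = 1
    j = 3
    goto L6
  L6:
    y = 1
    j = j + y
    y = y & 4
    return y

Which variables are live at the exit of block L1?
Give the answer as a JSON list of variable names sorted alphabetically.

def/use:
  L0: def={j} ue=∅
  L1: def={c,j,y} ue=∅
  L2: def={j} ue={c}
  L3: def={j,y} ue={j}
  L4: def={c,e} ue=∅
  L5: def={j} ue=∅
  L6: def={j,y} ue={j}

Backward fixpoint:
  live L0: ∅→∅
  live L1: ∅→{c,j}
  live L2: {c}→{j}
  live L3: {j}→{j}
  live L4: ∅→{c}
  live L5: ∅→{j}
  live L6: {j}→∅

live-out(L1) = ["c", "j"]

Answer: ["c", "j"]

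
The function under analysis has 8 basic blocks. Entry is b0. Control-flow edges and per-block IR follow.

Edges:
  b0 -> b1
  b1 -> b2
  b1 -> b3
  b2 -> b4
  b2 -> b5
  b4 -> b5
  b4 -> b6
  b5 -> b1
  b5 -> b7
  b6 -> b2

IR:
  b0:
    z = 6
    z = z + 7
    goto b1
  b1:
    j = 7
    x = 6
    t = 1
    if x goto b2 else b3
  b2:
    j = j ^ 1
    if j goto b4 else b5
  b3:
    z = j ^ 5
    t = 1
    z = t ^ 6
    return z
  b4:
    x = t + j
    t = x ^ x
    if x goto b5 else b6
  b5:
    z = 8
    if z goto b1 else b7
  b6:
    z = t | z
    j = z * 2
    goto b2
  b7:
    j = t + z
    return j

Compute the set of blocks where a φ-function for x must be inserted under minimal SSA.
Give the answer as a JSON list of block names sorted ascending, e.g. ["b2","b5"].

idom tree: b1←b0 b2←b1 b3←b1 b4←b2 b5←b2 b6←b4 b7←b5
Join-block Dom:
  b1: preds {b0,b5}: {b0} ∩ {b0,b1,b2,b5} = {b0}; idom=b0
  b2: preds {b1,b6}: {b0,b1} ∩ {b0,b1,b2,b4,b6} = {b0,b1}; idom=b1
  b5: preds {b2,b4}: {b0,b1,b2} ∩ {b0,b1,b2,b4} = {b0,b1,b2}; idom=b2

DF walk-up:
  b1←b0: walk · to b0
  b1←b5: walk b5→b2→b1 to b0
  b2←b1: walk · to b1
  b2←b6: walk b6→b4→b2 to b1
  b5←b2: walk · to b2
  b5←b4: walk b4 to b2
  b0 → ∅
  b1 → {b1}
  b2 → {b1,b2}
  b3 → ∅
  b4 → {b2,b5}
  b5 → {b1}
  b6 → {b2}
  b7 → ∅

φ for x: defs {b1,b4}
  DF⁺ = {b1,b2,b5}

Answer: ["b1", "b2", "b5"]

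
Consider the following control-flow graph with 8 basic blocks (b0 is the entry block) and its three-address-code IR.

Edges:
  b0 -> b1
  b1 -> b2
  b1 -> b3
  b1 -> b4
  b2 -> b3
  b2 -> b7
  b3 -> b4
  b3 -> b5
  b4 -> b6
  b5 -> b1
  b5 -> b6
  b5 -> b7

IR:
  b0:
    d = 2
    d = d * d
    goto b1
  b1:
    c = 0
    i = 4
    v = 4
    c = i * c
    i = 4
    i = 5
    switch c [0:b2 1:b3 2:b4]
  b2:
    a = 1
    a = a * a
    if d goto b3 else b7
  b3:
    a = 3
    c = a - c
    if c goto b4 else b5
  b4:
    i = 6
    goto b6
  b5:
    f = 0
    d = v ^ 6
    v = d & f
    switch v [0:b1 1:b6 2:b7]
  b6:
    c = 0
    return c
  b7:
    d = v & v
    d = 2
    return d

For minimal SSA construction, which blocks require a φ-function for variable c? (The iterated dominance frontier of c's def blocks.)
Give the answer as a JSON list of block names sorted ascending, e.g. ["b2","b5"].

idom tree: b1←b0 b2←b1 b3←b1 b4←b1 b5←b3 b6←b1 b7←b1
Dom at joins:
  b1: preds {b0,b5}: {b0} ∩ {b0,b1,b3,b5} = {b0}; idom=b0
  b3: preds {b1,b2}: {b0,b1} ∩ {b0,b1,b2} = {b0,b1}; idom=b1
  b4: preds {b1,b3}: {b0,b1} ∩ {b0,b1,b3} = {b0,b1}; idom=b1
  b6: preds {b4,b5}: {b0,b1,b4} ∩ {b0,b1,b3,b5} = {b0,b1}; idom=b1
  b7: preds {b2,b5}: {b0,b1,b2} ∩ {b0,b1,b3,b5} = {b0,b1}; idom=b1

Frontier:
  join b1 pred b0: · stop@b0
  join b1 pred b5: b5→b3→b1 stop@b0
  join b3 pred b1: · stop@b1
  join b3 pred b2: b2 stop@b1
  join b4 pred b1: · stop@b1
  join b4 pred b3: b3 stop@b1
  join b6 pred b4: b4 stop@b1
  join b6 pred b5: b5→b3 stop@b1
  join b7 pred b2: b2 stop@b1
  join b7 pred b5: b5→b3 stop@b1
  b0 → ∅
  b1 → {b1}
  b2 → {b3,b7}
  b3 → {b1,b4,b6,b7}
  b4 → {b6}
  b5 → {b1,b6,b7}
  b6 → ∅
  b7 → ∅

φ for c: defs {b1,b3,b6}
  DF⁺ = {b1,b4,b6,b7}

Answer: ["b1", "b4", "b6", "b7"]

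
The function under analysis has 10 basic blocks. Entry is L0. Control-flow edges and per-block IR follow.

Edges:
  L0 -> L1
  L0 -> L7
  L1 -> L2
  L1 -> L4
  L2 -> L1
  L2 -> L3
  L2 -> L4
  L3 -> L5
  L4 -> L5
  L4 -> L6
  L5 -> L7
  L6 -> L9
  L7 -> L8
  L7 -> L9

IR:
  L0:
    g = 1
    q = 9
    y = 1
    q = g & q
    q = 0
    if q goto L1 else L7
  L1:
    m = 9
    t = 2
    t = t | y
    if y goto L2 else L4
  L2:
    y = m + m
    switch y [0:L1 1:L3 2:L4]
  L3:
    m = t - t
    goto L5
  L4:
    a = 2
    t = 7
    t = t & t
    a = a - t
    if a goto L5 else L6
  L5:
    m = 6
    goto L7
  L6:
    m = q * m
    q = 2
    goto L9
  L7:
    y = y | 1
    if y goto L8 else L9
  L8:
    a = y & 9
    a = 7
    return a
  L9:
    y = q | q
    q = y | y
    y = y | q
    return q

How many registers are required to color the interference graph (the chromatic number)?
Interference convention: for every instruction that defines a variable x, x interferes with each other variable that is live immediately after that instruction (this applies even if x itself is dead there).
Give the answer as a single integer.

Answer: 5

Analysis:
def/use:
  L0 def {g,q,y} use ∅
  L1 def {m,t} use {y}
  L2 def {y} use {m}
  L3 def {m} use {t}
  L4 def {a,t} use ∅
  L5 def {m} use ∅
  L6 def {m,q} use {m,q}
  L7 def {y} use {y}
  L8 def {a} use {y}
  L9 def {q,y} use {q}

Live sets:
  L0: in=∅ out={q,y}
  L1: in={q,y} out={m,q,t,y}
  L2: in={m,q,t} out={m,q,t,y}
  L3: in={q,t,y} out={q,y}
  L4: in={m,q,y} out={m,q,y}
  L5: in={q,y} out={q,y}
  L6: in={m,q} out={q}
  L7: in={q,y} out={q,y}
  L8: in={y} out=∅
  L9: in={q} out=∅

Interference:
  a: {m,q,t,y}
  g: {q,y}
  m: {a,q,t,y}
  q: {a,g,m,t,y}
  t: {a,m,q,y}
  y: {a,g,m,q,t}

Colouring:
  {a,m,q,t,y} pairwise interfere (5-clique) ⇒ χ ≥ 5
  5-colouring: R0={q}  R1={y}  R2={a,g}  R3={m}  R4={t}
  χ = 5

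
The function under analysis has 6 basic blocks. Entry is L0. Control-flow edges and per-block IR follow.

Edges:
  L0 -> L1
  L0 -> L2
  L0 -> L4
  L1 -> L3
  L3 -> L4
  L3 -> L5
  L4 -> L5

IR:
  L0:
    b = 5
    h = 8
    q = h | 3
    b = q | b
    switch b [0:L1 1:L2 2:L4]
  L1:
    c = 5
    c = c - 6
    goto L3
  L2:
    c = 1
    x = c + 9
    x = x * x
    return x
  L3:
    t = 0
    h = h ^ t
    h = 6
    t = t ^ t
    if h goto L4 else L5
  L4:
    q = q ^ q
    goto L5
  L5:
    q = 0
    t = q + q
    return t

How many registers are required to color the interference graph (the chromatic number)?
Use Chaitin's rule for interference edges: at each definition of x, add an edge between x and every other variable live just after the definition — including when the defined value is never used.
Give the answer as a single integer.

Answer: 3

Analysis:
def/use:
  L0 def {b,h,q} use ∅
  L1 def {c} use ∅
  L2 def {c,x} use ∅
  L3 def {h,t} use {h}
  L4 def {q} use {q}
  L5 def {q,t} use ∅

Liveness:
  L0 li=∅ lo={h,q}
  L1 li={h,q} lo={h,q}
  L2 li=∅ lo=∅
  L3 li={h,q} lo={q}
  L4 li={q} lo=∅
  L5 li=∅ lo=∅

Interfere edges:
  b↔{h,q}
  c↔{h,q}
  h↔{b,c,q,t}
  q↔{b,c,h,t}
  t↔{h,q}
  x↔∅

Colouring:
  {b,h,q} pairwise interfere (3-clique) ⇒ χ ≥ 3
  3-colouring: c0={h,x}  c1={q}  c2={b,c,t}
  χ = 3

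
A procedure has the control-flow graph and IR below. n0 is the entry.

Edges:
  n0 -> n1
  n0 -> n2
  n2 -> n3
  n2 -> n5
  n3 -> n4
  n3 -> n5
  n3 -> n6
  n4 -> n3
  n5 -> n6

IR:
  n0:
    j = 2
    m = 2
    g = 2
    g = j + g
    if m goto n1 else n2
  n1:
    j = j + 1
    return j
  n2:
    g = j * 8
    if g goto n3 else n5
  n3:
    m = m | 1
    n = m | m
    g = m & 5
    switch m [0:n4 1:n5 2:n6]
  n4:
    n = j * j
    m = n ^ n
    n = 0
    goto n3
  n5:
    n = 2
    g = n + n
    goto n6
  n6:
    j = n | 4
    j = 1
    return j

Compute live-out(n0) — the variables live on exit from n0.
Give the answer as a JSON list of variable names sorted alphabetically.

Answer: ["j", "m"]

Derivation:
Block summaries:
  n0: def={g,j,m} ue=∅
  n1: def={j} ue={j}
  n2: def={g} ue={j}
  n3: def={g,m,n} ue={m}
  n4: def={m,n} ue={j}
  n5: def={g,n} ue=∅
  n6: def={j} ue={n}

Backward fixpoint:
  n0: in=∅ out={j,m}
  n1: in={j} out=∅
  n2: in={j,m} out={j,m}
  n3: in={j,m} out={j,n}
  n4: in={j} out={j,m}
  n5: in=∅ out={n}
  n6: in={n} out=∅

live-out(n0) = ["j", "m"]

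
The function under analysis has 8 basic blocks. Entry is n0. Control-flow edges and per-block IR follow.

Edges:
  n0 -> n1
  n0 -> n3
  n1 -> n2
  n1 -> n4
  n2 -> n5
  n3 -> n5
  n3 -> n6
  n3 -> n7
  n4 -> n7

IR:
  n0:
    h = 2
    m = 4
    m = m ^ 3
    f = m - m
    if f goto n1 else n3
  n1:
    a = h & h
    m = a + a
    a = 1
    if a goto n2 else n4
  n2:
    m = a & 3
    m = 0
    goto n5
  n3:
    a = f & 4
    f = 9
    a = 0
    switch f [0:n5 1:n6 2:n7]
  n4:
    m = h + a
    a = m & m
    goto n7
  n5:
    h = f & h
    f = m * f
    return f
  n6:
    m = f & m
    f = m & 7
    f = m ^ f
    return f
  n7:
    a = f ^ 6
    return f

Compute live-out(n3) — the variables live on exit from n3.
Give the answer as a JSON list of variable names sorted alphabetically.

def/use:
  n0: def={f,h,m} ue=∅
  n1: def={a,m} ue={h}
  n2: def={m} ue={a}
  n3: def={a,f} ue={f}
  n4: def={a,m} ue={a,h}
  n5: def={f,h} ue={f,h,m}
  n6: def={f,m} ue={f,m}
  n7: def={a} ue={f}

Liveness:
  live n0: ∅→{f,h,m}
  live n1: {f,h}→{a,f,h}
  live n2: {a,f,h}→{f,h,m}
  live n3: {f,h,m}→{f,h,m}
  live n4: {a,f,h}→{f}
  live n5: {f,h,m}→∅
  live n6: {f,m}→∅
  live n7: {f}→∅

live-out(n3) = ["f", "h", "m"]

Answer: ["f", "h", "m"]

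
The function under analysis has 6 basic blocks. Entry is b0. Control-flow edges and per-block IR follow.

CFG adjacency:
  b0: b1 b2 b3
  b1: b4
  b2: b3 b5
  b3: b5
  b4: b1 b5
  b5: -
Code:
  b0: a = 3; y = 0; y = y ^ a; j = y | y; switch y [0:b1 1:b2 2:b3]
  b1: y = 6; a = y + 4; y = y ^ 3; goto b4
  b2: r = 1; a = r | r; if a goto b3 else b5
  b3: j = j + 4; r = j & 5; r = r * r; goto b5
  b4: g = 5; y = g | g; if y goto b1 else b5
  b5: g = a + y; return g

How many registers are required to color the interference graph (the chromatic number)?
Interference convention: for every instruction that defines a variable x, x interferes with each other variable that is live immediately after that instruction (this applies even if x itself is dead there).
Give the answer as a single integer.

Answer: 4

Derivation:
Per-block:
  b0 def {a,j,y} use ∅
  b1 def {a,y} use ∅
  b2 def {a,r} use ∅
  b3 def {j,r} use {j}
  b4 def {g,y} use ∅
  b5 def {g} use {a,y}

Live sets:
  b0 li=∅ lo={a,j,y}
  b1 li=∅ lo={a}
  b2 li={j,y} lo={a,j,y}
  b3 li={a,j,y} lo={a,y}
  b4 li={a} lo={a,y}
  b5 li={a,y} lo=∅

Interference:
  a↔{g,j,r,y}
  g↔{a}
  j↔{a,r,y}
  r↔{a,j,y}
  y↔{a,j,r}

Colouring:
  clique {a,j,r,y} ⇒ need ≥ 4
  assign a→c0 g→c1 j→c1 r→c2 y→c3 — no edge inside a register ⇒ χ ≤ 4
  χ = 4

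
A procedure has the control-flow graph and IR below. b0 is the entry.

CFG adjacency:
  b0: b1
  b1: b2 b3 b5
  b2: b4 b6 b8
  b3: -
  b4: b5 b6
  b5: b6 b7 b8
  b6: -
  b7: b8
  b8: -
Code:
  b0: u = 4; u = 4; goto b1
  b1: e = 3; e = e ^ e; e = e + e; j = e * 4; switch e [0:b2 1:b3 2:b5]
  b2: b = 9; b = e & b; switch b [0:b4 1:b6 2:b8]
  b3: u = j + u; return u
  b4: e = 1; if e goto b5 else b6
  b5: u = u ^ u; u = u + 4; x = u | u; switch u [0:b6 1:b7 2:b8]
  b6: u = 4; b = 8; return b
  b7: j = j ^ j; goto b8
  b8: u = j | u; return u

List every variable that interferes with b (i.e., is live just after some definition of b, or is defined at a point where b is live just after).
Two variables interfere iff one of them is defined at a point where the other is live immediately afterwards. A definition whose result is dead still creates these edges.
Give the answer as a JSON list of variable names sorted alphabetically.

Answer: ["e", "j", "u"]

Analysis:
Per-block:
  b0: def={u} ue=∅
  b1: def={e,j} ue=∅
  b2: def={b} ue={e}
  b3: def={u} ue={j,u}
  b4: def={e} ue=∅
  b5: def={u,x} ue={u}
  b6: def={b,u} ue=∅
  b7: def={j} ue={j}
  b8: def={u} ue={j,u}

Live sets:
  live b0: ∅→{u}
  live b1: {u}→{e,j,u}
  live b2: {e,j,u}→{j,u}
  live b3: {j,u}→∅
  live b4: {j,u}→{j,u}
  live b5: {j,u}→{j,u}
  live b6: ∅→∅
  live b7: {j,u}→{j,u}
  live b8: {j,u}→∅

Conflict graph:
  b↔{e,j,u}
  e↔{b,j,u}
  j↔{b,e,u,x}
  u↔{b,e,j,x}
  x↔{j,u}

N(b) = ["e", "j", "u"]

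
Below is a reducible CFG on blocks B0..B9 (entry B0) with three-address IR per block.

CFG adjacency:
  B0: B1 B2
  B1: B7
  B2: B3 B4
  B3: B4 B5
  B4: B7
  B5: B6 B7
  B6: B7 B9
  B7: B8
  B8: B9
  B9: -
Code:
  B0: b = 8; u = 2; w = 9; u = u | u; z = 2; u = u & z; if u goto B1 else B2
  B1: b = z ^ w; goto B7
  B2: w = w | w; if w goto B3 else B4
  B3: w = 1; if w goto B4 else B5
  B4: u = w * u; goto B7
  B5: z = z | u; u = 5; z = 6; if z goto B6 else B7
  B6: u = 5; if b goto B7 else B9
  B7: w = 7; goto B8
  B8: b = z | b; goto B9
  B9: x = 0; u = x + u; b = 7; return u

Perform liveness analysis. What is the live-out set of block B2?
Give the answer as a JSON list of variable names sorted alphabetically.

def/use:
  B0 def {b,u,w,z} use ∅
  B1 def {b} use {w,z}
  B2 def {w} use {w}
  B3 def {w} use ∅
  B4 def {u} use {u,w}
  B5 def {u,z} use {u,z}
  B6 def {u} use {b}
  B7 def {w} use ∅
  B8 def {b} use {b,z}
  B9 def {b,u,x} use {u}

Backward fixpoint:
  B0 li=∅ lo={b,u,w,z}
  B1 li={u,w,z} lo={b,u,z}
  B2 li={b,u,w,z} lo={b,u,w,z}
  B3 li={b,u,z} lo={b,u,w,z}
  B4 li={b,u,w,z} lo={b,u,z}
  B5 li={b,u,z} lo={b,u,z}
  B6 li={b,z} lo={b,u,z}
  B7 li={b,u,z} lo={b,u,z}
  B8 li={b,u,z} lo={u}
  B9 li={u} lo=∅

live-out(B2) = ["b", "u", "w", "z"]

Answer: ["b", "u", "w", "z"]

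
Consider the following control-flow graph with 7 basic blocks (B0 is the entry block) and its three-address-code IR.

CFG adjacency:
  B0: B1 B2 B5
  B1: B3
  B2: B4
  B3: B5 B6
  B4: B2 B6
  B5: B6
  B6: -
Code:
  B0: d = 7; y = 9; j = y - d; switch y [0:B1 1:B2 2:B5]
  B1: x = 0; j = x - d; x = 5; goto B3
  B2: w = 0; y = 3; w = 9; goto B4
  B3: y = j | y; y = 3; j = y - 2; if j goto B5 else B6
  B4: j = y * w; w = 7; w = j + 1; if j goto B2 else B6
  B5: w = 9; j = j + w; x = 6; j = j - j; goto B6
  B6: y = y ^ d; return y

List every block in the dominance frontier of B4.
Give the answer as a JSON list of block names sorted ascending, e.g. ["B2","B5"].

idom tree: B1←B0 B2←B0 B3←B1 B4←B2 B5←B0 B6←B0
Join-block Dom:
  B2: preds {B0,B4}: {B0} ∩ {B0,B2,B4} = {B0}; idom=B0
  B5: preds {B0,B3}: {B0} ∩ {B0,B1,B3} = {B0}; idom=B0
  B6: preds {B3,B4,B5}: {B0,B1,B3} ∩ {B0,B2,B4} ∩ {B0,B5} = {B0}; idom=B0

DF walk-up:
  B2←B0: walk · to B0
  B2←B4: walk B4→B2 to B0
  B5←B0: walk · to B0
  B5←B3: walk B3→B1 to B0
  B6←B3: walk B3→B1 to B0
  B6←B4: walk B4→B2 to B0
  B6←B5: walk B5 to B0
  B0: DF=∅
  B1: DF={B5,B6}
  B2: DF={B2,B6}
  B3: DF={B5,B6}
  B4: DF={B2,B6}
  B5: DF={B6}
  B6: DF=∅

DF(B4) = ["B2", "B6"]

Answer: ["B2", "B6"]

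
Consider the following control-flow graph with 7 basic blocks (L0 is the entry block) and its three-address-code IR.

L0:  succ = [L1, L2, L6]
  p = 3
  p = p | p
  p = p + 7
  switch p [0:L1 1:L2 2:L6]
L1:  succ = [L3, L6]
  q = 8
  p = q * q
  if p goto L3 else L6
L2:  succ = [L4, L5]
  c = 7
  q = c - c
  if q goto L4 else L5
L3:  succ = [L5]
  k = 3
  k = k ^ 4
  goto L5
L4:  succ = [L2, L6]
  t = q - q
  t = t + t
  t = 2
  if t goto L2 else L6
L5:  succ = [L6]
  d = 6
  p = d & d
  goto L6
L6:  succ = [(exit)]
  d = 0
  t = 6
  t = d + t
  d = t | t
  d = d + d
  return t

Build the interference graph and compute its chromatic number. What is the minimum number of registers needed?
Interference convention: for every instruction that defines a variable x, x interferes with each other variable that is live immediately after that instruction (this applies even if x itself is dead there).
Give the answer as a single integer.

def/use:
  L0 def {p} use ∅
  L1 def {p,q} use ∅
  L2 def {c,q} use ∅
  L3 def {k} use ∅
  L4 def {t} use {q}
  L5 def {d,p} use ∅
  L6 def {d,t} use ∅

Backward fixpoint:
  live L0: ∅→∅
  live L1: ∅→∅
  live L2: ∅→{q}
  live L3: ∅→∅
  live L4: {q}→∅
  live L5: ∅→∅
  live L6: ∅→∅

Conflict graph:
  c: ∅
  d: {t}
  k: ∅
  p: ∅
  q: ∅
  t: {d}

Colouring:
  lower bound: {d,t} mutually conflict ⇒ χ ≥ 2
  2-colouring: c0={c,d,k,p,q}  c1={t}
  χ = 2

Answer: 2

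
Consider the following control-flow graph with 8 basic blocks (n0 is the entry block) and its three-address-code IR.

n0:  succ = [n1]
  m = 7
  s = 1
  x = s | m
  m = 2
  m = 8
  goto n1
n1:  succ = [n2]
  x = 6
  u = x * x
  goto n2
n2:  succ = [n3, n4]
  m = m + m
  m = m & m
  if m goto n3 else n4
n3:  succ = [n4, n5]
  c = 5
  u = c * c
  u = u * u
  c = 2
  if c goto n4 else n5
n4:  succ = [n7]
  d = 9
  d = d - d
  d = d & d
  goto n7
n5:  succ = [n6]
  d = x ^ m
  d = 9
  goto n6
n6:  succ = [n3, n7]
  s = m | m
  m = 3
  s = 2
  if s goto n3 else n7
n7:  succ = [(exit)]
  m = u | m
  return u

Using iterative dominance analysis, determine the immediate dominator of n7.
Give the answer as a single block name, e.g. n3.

Answer: n2

Analysis:
idom tree: n1←n0 n2←n1 n3←n2 n4←n2 n5←n3 n6←n5 n7←n2
Dom∩ at merges:
  n3: preds {n2,n6}: {n0,n1,n2} ∩ {n0,n1,n2,n3,n5,n6} = {n0,n1,n2}; idom=n2
  n4: preds {n2,n3}: {n0,n1,n2} ∩ {n0,n1,n2,n3} = {n0,n1,n2}; idom=n2
  n7: preds {n4,n6}: {n0,n1,n2,n4} ∩ {n0,n1,n2,n3,n5,n6} = {n0,n1,n2}; idom=n2

idom(n7) = n2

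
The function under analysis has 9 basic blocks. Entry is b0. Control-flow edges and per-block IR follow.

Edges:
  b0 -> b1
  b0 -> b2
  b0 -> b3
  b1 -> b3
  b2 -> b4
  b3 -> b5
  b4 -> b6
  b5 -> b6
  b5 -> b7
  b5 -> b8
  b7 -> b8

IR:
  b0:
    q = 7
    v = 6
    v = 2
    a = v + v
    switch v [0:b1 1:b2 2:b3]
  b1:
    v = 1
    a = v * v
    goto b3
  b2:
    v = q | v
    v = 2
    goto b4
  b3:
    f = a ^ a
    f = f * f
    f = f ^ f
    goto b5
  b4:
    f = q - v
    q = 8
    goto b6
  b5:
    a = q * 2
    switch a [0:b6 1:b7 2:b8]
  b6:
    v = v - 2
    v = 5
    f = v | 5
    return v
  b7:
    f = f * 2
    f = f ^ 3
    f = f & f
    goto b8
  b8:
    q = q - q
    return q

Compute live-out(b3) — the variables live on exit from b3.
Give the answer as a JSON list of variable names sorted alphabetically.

Per-block:
  b0: def={a,q,v} ue=∅
  b1: def={a,v} ue=∅
  b2: def={v} ue={q,v}
  b3: def={f} ue={a}
  b4: def={f,q} ue={q,v}
  b5: def={a} ue={q}
  b6: def={f,v} ue={v}
  b7: def={f} ue={f}
  b8: def={q} ue={q}

Liveness:
  live b0: ∅→{a,q,v}
  live b1: {q}→{a,q,v}
  live b2: {q,v}→{q,v}
  live b3: {a,q,v}→{f,q,v}
  live b4: {q,v}→{v}
  live b5: {f,q,v}→{f,q,v}
  live b6: {v}→∅
  live b7: {f,q}→{q}
  live b8: {q}→∅

live-out(b3) = ["f", "q", "v"]

Answer: ["f", "q", "v"]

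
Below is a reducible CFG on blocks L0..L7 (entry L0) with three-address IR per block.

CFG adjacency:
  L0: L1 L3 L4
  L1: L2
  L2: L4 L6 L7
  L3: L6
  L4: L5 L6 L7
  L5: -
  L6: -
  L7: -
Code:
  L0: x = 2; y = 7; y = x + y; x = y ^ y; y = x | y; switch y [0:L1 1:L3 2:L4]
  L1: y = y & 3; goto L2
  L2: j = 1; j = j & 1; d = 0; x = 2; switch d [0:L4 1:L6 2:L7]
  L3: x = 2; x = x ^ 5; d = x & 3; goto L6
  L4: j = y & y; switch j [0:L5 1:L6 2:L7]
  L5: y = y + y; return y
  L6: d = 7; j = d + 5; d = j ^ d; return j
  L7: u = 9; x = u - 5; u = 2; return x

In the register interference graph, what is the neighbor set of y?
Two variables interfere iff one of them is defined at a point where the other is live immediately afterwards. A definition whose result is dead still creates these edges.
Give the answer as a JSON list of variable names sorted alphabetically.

Block summaries:
  L0: {x,y} / ∅
  L1: {y} / {y}
  L2: {d,j,x} / ∅
  L3: {d,x} / ∅
  L4: {j} / {y}
  L5: {y} / {y}
  L6: {d,j} / ∅
  L7: {u,x} / ∅

Live sets:
  live L0: ∅→{y}
  live L1: {y}→{y}
  live L2: {y}→{y}
  live L3: ∅→∅
  live L4: {y}→{y}
  live L5: {y}→∅
  live L6: ∅→∅
  live L7: ∅→∅

Conflict graph:
  d — {j,x,y}
  j — {d,y}
  u — {x}
  x — {d,u,y}
  y — {d,j,x}

N(y) = ["d", "j", "x"]

Answer: ["d", "j", "x"]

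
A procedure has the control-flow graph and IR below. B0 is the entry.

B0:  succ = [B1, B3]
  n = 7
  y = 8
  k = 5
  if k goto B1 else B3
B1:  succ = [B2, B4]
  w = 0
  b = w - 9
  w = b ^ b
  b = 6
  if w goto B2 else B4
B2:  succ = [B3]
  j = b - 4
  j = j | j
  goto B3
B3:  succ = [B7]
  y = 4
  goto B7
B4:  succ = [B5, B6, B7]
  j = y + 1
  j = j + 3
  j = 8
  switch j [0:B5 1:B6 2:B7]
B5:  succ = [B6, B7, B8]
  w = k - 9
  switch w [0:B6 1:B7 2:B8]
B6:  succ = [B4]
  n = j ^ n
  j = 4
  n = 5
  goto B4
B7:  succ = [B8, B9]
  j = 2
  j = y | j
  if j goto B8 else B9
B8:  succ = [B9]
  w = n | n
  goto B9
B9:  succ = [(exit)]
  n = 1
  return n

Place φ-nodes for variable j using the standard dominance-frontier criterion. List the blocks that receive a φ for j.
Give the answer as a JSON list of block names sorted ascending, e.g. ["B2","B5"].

idom tree: B1←B0 B2←B1 B3←B0 B4←B1 B5←B4 B6←B4 B7←B0 B8←B0 B9←B0
Dom∩ at merges:
  B3: preds {B0,B2}: {B0} ∩ {B0,B1,B2} = {B0}; idom=B0
  B4: preds {B1,B6}: {B0,B1} ∩ {B0,B1,B4,B6} = {B0,B1}; idom=B1
  B6: preds {B4,B5}: {B0,B1,B4} ∩ {B0,B1,B4,B5} = {B0,B1,B4}; idom=B4
  B7: preds {B3,B4,B5}: {B0,B3} ∩ {B0,B1,B4} ∩ {B0,B1,B4,B5} = {B0}; idom=B0
  B8: preds {B5,B7}: {B0,B1,B4,B5} ∩ {B0,B7} = {B0}; idom=B0
  B9: preds {B7,B8}: {B0,B7} ∩ {B0,B8} = {B0}; idom=B0

Frontier:
  B3←B0: walk · to B0
  B3←B2: walk B2→B1 to B0
  B4←B1: walk · to B1
  B4←B6: walk B6→B4 to B1
  B6←B4: walk · to B4
  B6←B5: walk B5 to B4
  B7←B3: walk B3 to B0
  B7←B4: walk B4→B1 to B0
  B7←B5: walk B5→B4→B1 to B0
  B8←B5: walk B5→B4→B1 to B0
  B8←B7: walk B7 to B0
  B9←B7: walk B7 to B0
  B9←B8: walk B8 to B0
  B0: DF=∅
  B1: DF={B3,B7,B8}
  B2: DF={B3}
  B3: DF={B7}
  B4: DF={B4,B7,B8}
  B5: DF={B6,B7,B8}
  B6: DF={B4}
  B7: DF={B8,B9}
  B8: DF={B9}
  B9: DF=∅

φ for j: defs {B2,B4,B6,B7}
  DF⁺ = {B3,B4,B7,B8,B9}

Answer: ["B3", "B4", "B7", "B8", "B9"]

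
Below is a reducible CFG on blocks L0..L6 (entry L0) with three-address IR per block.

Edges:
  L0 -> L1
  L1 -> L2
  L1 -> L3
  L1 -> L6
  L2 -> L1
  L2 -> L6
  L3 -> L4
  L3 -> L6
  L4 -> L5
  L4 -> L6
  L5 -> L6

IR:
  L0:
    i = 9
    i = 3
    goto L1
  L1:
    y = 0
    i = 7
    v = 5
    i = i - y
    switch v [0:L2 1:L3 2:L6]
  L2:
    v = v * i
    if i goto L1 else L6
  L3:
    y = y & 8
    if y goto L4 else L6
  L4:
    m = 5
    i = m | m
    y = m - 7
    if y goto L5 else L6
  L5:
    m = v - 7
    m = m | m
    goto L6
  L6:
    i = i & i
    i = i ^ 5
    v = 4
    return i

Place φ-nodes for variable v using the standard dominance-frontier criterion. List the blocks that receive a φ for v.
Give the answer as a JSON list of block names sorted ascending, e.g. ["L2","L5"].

Answer: ["L1", "L6"]

Derivation:
idom tree: L1←L0 L2←L1 L3←L1 L4←L3 L5←L4 L6←L1
Dom at joins:
  L1: preds {L0,L2}: {L0} ∩ {L0,L1,L2} = {L0}; idom=L0
  L6: preds {L1,L2,L3,L4,L5}: {L0,L1} ∩ {L0,L1,L2} ∩ {L0,L1,L3} ∩ {L0,L1,L3,L4} ∩ {L0,L1,L3,L4,L5} = {L0,L1}; idom=L1

Frontier:
  join L1 pred L0: · stop@L0
  join L1 pred L2: L2→L1 stop@L0
  join L6 pred L1: · stop@L1
  join L6 pred L2: L2 stop@L1
  join L6 pred L3: L3 stop@L1
  join L6 pred L4: L4→L3 stop@L1
  join L6 pred L5: L5→L4→L3 stop@L1
  DF(L0)=∅
  DF(L1)={L1}
  DF(L2)={L1,L6}
  DF(L3)={L6}
  DF(L4)={L6}
  DF(L5)={L6}
  DF(L6)=∅

φ for v: defs {L1,L2,L6}
  DF⁺ = {L1,L6}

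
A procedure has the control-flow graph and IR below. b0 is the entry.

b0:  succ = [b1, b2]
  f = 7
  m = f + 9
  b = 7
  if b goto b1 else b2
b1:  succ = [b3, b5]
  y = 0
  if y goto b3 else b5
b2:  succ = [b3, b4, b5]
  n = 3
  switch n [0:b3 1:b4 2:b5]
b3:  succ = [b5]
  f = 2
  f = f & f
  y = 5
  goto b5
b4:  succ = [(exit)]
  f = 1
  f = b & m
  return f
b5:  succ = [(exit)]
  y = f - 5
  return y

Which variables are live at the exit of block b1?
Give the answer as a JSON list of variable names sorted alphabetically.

Answer: ["f"]

Analysis:
Block summaries:
  b0 def {b,f,m} use ∅
  b1 def {y} use ∅
  b2 def {n} use ∅
  b3 def {f,y} use ∅
  b4 def {f} use {b,m}
  b5 def {y} use {f}

Liveness:
  live b0: ∅→{b,f,m}
  live b1: {f}→{f}
  live b2: {b,f,m}→{b,f,m}
  live b3: ∅→{f}
  live b4: {b,m}→∅
  live b5: {f}→∅

live-out(b1) = ["f"]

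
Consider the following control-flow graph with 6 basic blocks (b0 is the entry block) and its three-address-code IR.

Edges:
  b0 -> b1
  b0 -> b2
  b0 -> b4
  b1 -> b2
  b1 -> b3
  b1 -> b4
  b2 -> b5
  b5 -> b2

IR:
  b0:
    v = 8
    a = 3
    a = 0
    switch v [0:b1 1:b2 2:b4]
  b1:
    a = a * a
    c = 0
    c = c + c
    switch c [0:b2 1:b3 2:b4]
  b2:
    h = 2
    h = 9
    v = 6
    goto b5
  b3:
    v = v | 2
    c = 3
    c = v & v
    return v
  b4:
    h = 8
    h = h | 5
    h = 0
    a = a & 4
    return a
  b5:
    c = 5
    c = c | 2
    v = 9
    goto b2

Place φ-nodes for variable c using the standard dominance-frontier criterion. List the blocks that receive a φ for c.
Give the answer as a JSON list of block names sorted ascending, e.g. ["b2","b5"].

Answer: ["b2", "b4"]

Working:
idom tree: b1←b0 b2←b0 b3←b1 b4←b0 b5←b2
Dom∩ at merges:
  b2: preds {b0,b1,b5}: {b0} ∩ {b0,b1} ∩ {b0,b2,b5} = {b0}; idom=b0
  b4: preds {b0,b1}: {b0} ∩ {b0,b1} = {b0}; idom=b0

DF walk-up:
  b2←b0: walk · to b0
  b2←b1: walk b1 to b0
  b2←b5: walk b5→b2 to b0
  b4←b0: walk · to b0
  b4←b1: walk b1 to b0
  DF(b0)=∅
  DF(b1)={b2,b4}
  DF(b2)={b2}
  DF(b3)=∅
  DF(b4)=∅
  DF(b5)={b2}

φ for c: defs {b1,b3,b5}
  DF⁺ = {b2,b4}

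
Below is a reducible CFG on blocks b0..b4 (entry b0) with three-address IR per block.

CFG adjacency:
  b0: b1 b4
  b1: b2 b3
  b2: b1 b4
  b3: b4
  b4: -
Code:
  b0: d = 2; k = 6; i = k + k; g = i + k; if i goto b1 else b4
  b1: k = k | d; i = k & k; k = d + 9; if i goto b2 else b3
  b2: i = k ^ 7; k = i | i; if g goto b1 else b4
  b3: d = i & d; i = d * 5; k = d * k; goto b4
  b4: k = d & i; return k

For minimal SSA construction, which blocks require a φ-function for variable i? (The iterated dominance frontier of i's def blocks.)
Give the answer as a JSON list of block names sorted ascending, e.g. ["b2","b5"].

idom tree: b1←b0 b2←b1 b3←b1 b4←b0
Join-block Dom:
  b1: preds {b0,b2}: {b0} ∩ {b0,b1,b2} = {b0}; idom=b0
  b4: preds {b0,b2,b3}: {b0} ∩ {b0,b1,b2} ∩ {b0,b1,b3} = {b0}; idom=b0

DF walk-up:
  join b1 pred b0: · stop@b0
  join b1 pred b2: b2→b1 stop@b0
  join b4 pred b0: · stop@b0
  join b4 pred b2: b2→b1 stop@b0
  join b4 pred b3: b3→b1 stop@b0
  b0: DF=∅
  b1: DF={b1,b4}
  b2: DF={b1,b4}
  b3: DF={b4}
  b4: DF=∅

φ for i: defs {b0,b1,b2,b3}
  DF⁺ = {b1,b4}

Answer: ["b1", "b4"]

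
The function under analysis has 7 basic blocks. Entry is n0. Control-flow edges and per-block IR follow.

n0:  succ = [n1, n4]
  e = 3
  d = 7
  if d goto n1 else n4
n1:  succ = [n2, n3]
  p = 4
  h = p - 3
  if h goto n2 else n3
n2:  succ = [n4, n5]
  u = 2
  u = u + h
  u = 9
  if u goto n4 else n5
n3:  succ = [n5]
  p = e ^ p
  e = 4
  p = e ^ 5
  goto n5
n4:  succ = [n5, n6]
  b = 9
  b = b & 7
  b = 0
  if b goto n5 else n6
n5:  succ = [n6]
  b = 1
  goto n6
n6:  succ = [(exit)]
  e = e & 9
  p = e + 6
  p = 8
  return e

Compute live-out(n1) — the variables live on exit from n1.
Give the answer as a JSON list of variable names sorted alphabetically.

Block summaries:
  n0: {d,e} / ∅
  n1: {h,p} / ∅
  n2: {u} / {h}
  n3: {e,p} / {e,p}
  n4: {b} / ∅
  n5: {b} / ∅
  n6: {e,p} / {e}

Backward fixpoint:
  n0: in=∅ out={e}
  n1: in={e} out={e,h,p}
  n2: in={e,h} out={e}
  n3: in={e,p} out={e}
  n4: in={e} out={e}
  n5: in={e} out={e}
  n6: in={e} out=∅

live-out(n1) = ["e", "h", "p"]

Answer: ["e", "h", "p"]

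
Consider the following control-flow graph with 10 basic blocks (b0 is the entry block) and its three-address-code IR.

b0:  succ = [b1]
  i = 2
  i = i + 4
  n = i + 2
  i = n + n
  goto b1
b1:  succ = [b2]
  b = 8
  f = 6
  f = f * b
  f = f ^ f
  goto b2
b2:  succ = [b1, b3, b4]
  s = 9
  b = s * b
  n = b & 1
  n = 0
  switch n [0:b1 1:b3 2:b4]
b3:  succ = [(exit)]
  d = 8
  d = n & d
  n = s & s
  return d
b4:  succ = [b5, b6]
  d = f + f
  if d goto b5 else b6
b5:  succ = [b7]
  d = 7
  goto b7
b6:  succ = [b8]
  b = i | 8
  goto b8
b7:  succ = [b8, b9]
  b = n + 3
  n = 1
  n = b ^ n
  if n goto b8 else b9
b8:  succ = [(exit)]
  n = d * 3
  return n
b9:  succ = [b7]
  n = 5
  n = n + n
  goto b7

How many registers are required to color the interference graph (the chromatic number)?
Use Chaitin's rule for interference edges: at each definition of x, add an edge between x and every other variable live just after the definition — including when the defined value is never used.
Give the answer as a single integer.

Answer: 5

Working:
Block summaries:
  b0 def {i,n} use ∅
  b1 def {b,f} use ∅
  b2 def {b,n,s} use {b}
  b3 def {d,n} use {n,s}
  b4 def {d} use {f}
  b5 def {d} use ∅
  b6 def {b} use {i}
  b7 def {b,n} use {n}
  b8 def {n} use {d}
  b9 def {n} use ∅

Liveness:
  live b0: ∅→{i}
  live b1: {i}→{b,f,i}
  live b2: {b,f,i}→{f,i,n,s}
  live b3: {n,s}→∅
  live b4: {f,i,n}→{d,i,n}
  live b5: {n}→{d,n}
  live b6: {d,i}→{d}
  live b7: {d,n}→{d}
  live b8: {d}→∅
  live b9: {d}→{d,n}

Interfere edges:
  b: {d,f,i,n,s}
  d: {b,i,n,s}
  f: {b,i,n,s}
  i: {b,d,f,n,s}
  n: {b,d,f,i,s}
  s: {b,d,f,i,n}

Chromatic number:
  {b,d,i,n,s} pairwise interfere (5-clique) ⇒ χ ≥ 5
  5-colouring: r0={b}  r1={i}  r2={n}  r3={s}  r4={d,f}
  χ = 5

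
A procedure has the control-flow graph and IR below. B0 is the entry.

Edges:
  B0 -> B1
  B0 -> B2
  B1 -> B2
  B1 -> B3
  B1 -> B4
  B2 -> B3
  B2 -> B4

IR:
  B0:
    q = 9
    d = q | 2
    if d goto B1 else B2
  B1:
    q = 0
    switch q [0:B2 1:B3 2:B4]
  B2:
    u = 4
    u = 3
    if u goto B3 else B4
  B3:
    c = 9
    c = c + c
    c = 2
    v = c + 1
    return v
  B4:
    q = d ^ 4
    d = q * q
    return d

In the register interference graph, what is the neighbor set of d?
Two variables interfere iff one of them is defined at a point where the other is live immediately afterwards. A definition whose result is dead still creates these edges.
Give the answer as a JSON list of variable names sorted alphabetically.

Block summaries:
  B0 def {d,q} use ∅
  B1 def {q} use ∅
  B2 def {u} use ∅
  B3 def {c,v} use ∅
  B4 def {d,q} use {d}

Liveness:
  live B0: ∅→{d}
  live B1: {d}→{d}
  live B2: {d}→{d}
  live B3: ∅→∅
  live B4: {d}→∅

Interfere edges:
  c — ∅
  d — {q,u}
  q — {d}
  u — {d}
  v — ∅

N(d) = ["q", "u"]

Answer: ["q", "u"]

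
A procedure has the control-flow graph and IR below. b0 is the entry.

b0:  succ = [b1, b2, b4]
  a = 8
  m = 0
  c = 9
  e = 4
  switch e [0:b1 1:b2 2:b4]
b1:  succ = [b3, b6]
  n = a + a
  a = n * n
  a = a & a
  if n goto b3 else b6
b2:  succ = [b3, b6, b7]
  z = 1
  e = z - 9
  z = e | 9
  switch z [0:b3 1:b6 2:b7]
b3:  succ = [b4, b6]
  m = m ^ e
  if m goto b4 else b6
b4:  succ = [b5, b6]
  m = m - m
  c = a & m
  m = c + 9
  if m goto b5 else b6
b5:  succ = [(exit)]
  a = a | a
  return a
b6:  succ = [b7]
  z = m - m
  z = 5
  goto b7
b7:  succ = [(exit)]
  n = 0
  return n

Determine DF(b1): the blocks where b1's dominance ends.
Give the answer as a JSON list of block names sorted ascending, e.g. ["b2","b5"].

idom tree: b1←b0 b2←b0 b3←b0 b4←b0 b5←b4 b6←b0 b7←b0
Dom∩ at merges:
  b3: preds {b1,b2}: {b0,b1} ∩ {b0,b2} = {b0}; idom=b0
  b4: preds {b0,b3}: {b0} ∩ {b0,b3} = {b0}; idom=b0
  b6: preds {b1,b2,b3,b4}: {b0,b1} ∩ {b0,b2} ∩ {b0,b3} ∩ {b0,b4} = {b0}; idom=b0
  b7: preds {b2,b6}: {b0,b2} ∩ {b0,b6} = {b0}; idom=b0

DF walk-up:
  join b3 pred b1: b1 stop@b0
  join b3 pred b2: b2 stop@b0
  join b4 pred b0: · stop@b0
  join b4 pred b3: b3 stop@b0
  join b6 pred b1: b1 stop@b0
  join b6 pred b2: b2 stop@b0
  join b6 pred b3: b3 stop@b0
  join b6 pred b4: b4 stop@b0
  join b7 pred b2: b2 stop@b0
  join b7 pred b6: b6 stop@b0
  DF(b0)=∅
  DF(b1)={b3,b6}
  DF(b2)={b3,b6,b7}
  DF(b3)={b4,b6}
  DF(b4)={b6}
  DF(b5)=∅
  DF(b6)={b7}
  DF(b7)=∅

DF(b1) = ["b3", "b6"]

Answer: ["b3", "b6"]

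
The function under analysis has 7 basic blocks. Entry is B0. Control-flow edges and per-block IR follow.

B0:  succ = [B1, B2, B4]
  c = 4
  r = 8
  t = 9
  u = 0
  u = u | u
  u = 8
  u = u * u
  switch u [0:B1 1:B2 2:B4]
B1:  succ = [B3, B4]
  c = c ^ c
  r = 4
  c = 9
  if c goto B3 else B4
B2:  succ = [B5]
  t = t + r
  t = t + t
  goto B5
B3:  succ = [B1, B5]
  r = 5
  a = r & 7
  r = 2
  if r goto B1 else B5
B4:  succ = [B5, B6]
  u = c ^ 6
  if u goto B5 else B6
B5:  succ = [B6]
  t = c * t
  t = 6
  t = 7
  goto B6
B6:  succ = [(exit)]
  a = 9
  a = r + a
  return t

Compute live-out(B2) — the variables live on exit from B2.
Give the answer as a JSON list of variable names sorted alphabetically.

Answer: ["c", "r", "t"]

Working:
def/use:
  B0: def={c,r,t,u} ue=∅
  B1: def={c,r} ue={c}
  B2: def={t} ue={r,t}
  B3: def={a,r} ue=∅
  B4: def={u} ue={c}
  B5: def={t} ue={c,t}
  B6: def={a} ue={r,t}

Liveness:
  B0 li=∅ lo={c,r,t}
  B1 li={c,t} lo={c,r,t}
  B2 li={c,r,t} lo={c,r,t}
  B3 li={c,t} lo={c,r,t}
  B4 li={c,r,t} lo={c,r,t}
  B5 li={c,r,t} lo={r,t}
  B6 li={r,t} lo=∅

live-out(B2) = ["c", "r", "t"]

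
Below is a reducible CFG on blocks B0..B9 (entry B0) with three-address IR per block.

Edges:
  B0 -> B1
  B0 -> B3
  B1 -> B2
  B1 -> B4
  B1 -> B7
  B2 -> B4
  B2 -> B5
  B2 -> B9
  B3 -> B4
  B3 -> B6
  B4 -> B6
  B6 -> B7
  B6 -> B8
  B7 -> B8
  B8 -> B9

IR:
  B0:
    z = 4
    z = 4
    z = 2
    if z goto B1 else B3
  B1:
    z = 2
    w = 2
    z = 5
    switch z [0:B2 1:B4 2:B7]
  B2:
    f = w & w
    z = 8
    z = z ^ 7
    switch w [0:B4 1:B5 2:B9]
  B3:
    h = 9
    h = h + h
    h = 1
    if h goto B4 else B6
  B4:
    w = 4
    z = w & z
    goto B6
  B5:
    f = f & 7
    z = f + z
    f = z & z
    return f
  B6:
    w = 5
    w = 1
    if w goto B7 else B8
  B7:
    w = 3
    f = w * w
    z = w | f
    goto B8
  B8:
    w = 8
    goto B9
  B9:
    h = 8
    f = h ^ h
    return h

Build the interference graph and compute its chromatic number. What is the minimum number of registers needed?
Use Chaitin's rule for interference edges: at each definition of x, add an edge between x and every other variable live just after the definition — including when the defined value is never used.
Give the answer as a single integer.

Answer: 3

Analysis:
Per-block:
  B0: def={z} ue=∅
  B1: def={w,z} ue=∅
  B2: def={f,z} ue={w}
  B3: def={h} ue=∅
  B4: def={w,z} ue={z}
  B5: def={f,z} ue={f,z}
  B6: def={w} ue=∅
  B7: def={f,w,z} ue=∅
  B8: def={w} ue=∅
  B9: def={f,h} ue=∅

Backward fixpoint:
  B0: in=∅ out={z}
  B1: in=∅ out={w,z}
  B2: in={w} out={f,z}
  B3: in={z} out={z}
  B4: in={z} out=∅
  B5: in={f,z} out=∅
  B6: in=∅ out=∅
  B7: in=∅ out=∅
  B8: in=∅ out=∅
  B9: in=∅ out=∅

Conflict graph:
  f — {h,w,z}
  h — {f,z}
  w — {f,z}
  z — {f,h,w}

Colouring:
  clique {f,h,z} ⇒ need ≥ 3
  3-colouring: r0={f}  r1={z}  r2={h,w}
  χ = 3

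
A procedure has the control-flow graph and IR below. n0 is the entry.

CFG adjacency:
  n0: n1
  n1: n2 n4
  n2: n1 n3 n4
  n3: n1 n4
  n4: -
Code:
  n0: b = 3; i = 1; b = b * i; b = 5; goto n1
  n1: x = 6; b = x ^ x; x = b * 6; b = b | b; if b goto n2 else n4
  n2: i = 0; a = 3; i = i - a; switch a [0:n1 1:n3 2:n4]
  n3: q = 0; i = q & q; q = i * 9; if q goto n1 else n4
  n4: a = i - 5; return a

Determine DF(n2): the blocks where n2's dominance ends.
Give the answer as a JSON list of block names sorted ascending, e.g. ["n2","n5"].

idom tree: n1←n0 n2←n1 n3←n2 n4←n1
Dom∩ at merges:
  n1: preds {n0,n2,n3}: {n0} ∩ {n0,n1,n2} ∩ {n0,n1,n2,n3} = {n0}; idom=n0
  n4: preds {n1,n2,n3}: {n0,n1} ∩ {n0,n1,n2} ∩ {n0,n1,n2,n3} = {n0,n1}; idom=n1

DF derivation:
  join n1 pred n0: · stop@n0
  join n1 pred n2: n2→n1 stop@n0
  join n1 pred n3: n3→n2→n1 stop@n0
  join n4 pred n1: · stop@n1
  join n4 pred n2: n2 stop@n1
  join n4 pred n3: n3→n2 stop@n1
  n0 → ∅
  n1 → {n1}
  n2 → {n1,n4}
  n3 → {n1,n4}
  n4 → ∅

DF(n2) = ["n1", "n4"]

Answer: ["n1", "n4"]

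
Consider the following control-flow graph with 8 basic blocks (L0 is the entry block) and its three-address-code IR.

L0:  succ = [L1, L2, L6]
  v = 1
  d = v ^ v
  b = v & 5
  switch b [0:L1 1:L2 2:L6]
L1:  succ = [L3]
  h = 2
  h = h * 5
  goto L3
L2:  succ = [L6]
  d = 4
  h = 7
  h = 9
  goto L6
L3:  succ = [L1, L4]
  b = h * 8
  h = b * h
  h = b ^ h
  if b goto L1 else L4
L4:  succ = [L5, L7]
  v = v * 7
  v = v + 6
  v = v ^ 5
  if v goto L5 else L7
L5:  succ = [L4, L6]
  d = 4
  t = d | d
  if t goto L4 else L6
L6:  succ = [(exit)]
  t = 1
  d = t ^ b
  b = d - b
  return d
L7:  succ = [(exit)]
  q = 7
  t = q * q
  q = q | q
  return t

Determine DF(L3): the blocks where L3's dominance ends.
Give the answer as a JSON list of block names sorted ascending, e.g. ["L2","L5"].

idom tree: L1←L0 L2←L0 L3←L1 L4←L3 L5←L4 L6←L0 L7←L4
Join-block Dom:
  L1: preds {L0,L3}: {L0} ∩ {L0,L1,L3} = {L0}; idom=L0
  L4: preds {L3,L5}: {L0,L1,L3} ∩ {L0,L1,L3,L4,L5} = {L0,L1,L3}; idom=L3
  L6: preds {L0,L2,L5}: {L0} ∩ {L0,L2} ∩ {L0,L1,L3,L4,L5} = {L0}; idom=L0

DF derivation:
  L1←L0: walk · to L0
  L1←L3: walk L3→L1 to L0
  L4←L3: walk · to L3
  L4←L5: walk L5→L4 to L3
  L6←L0: walk · to L0
  L6←L2: walk L2 to L0
  L6←L5: walk L5→L4→L3→L1 to L0
  L0 → ∅
  L1 → {L1,L6}
  L2 → {L6}
  L3 → {L1,L6}
  L4 → {L4,L6}
  L5 → {L4,L6}
  L6 → ∅
  L7 → ∅

DF(L3) = ["L1", "L6"]

Answer: ["L1", "L6"]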